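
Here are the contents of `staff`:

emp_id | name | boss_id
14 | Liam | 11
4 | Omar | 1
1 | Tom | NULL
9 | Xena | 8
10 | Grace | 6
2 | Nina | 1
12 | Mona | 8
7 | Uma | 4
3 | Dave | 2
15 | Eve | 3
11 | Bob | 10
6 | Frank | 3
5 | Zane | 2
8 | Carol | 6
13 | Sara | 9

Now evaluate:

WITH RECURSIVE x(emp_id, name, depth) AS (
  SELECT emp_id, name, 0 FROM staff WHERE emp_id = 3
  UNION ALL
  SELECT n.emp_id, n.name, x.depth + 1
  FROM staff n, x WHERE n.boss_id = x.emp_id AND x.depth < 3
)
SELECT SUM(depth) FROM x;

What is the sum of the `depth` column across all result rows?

Base: emp_id=3 (Dave) at depth 0.
Iteration 1: rows with boss_id in {3} -> Frank (id 6, depth 1), Eve (id 15, depth 1).
Iteration 2: rows with boss_id in {6,15} -> Carol (id 8, depth 2), Grace (id 10, depth 2).
Iteration 3: rows with boss_id in {8,10} -> Xena (id 9, depth 3), Bob (id 11, depth 3), Mona (id 12, depth 3).
Iteration 4: depth < 3 fails for all current rows; recursion stops.
SUM(depth) = 0 + 1 + 1 + 2 + 2 + 3 + 3 + 3 = 15.

15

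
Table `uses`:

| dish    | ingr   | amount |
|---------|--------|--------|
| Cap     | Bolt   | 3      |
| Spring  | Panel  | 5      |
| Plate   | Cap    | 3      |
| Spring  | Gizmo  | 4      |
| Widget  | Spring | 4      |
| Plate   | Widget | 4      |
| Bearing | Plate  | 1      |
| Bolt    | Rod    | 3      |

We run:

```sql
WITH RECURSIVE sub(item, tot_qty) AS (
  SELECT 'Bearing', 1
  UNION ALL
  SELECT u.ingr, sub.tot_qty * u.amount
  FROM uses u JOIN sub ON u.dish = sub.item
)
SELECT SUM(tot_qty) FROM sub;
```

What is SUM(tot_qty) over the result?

Base: (Bearing, tot_qty=1).
Iteration 1: components of {Bearing} -> Plate = 1*1 = 1.
Iteration 2: components of {Plate} -> Cap = 1*3 = 3, Widget = 1*4 = 4.
Iteration 3: components of {Cap,Widget} -> Bolt = 3*3 = 9, Spring = 4*4 = 16.
Iteration 4: components of {Bolt,Spring} -> Gizmo = 16*4 = 64, Panel = 16*5 = 80, Rod = 9*3 = 27.
Iteration 5: no further components; recursion stops.
SUM(tot_qty) = 1 + 1 + 4 + 3 + 16 + 9 + 80 + 64 + 27 = 205.

205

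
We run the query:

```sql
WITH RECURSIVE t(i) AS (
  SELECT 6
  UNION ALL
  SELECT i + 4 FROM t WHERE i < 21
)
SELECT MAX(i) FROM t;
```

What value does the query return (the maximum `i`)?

Base: i=6.
Iteration 1: 6 < 21 holds -> i = 6 + 4 = 10.
Iteration 2: 10 < 21 holds -> i = 10 + 4 = 14.
Iteration 3: 14 < 21 holds -> i = 14 + 4 = 18.
Iteration 4: 18 < 21 holds -> i = 18 + 4 = 22.
Iteration 5: 22 < 21 fails; recursion stops.
i values: 6, 10, 14, 18, 22; the maximum is 22.

22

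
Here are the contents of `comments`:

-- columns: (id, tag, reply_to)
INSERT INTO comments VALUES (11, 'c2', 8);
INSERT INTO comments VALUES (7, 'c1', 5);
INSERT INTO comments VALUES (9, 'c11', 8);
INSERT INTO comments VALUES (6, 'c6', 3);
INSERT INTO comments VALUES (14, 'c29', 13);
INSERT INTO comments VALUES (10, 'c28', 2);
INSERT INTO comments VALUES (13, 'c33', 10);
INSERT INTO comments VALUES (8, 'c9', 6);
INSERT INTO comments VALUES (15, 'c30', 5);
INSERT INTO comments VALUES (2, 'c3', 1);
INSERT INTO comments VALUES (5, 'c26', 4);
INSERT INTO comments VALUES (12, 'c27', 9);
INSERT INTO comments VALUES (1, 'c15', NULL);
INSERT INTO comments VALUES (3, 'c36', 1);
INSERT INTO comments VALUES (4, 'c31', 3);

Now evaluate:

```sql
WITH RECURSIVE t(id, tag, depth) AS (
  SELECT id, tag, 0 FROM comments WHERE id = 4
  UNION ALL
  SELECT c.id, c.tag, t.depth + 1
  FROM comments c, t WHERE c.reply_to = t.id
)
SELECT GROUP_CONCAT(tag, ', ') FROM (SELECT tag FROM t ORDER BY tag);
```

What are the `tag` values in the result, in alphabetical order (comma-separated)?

c1, c26, c30, c31

Base: id=4 (c31) at depth 0.
Iteration 1: rows with reply_to in {4} -> c26 (id 5, depth 1).
Iteration 2: rows with reply_to in {5} -> c1 (id 7, depth 2), c30 (id 15, depth 2).
Iteration 3: no rows with reply_to in {7,15}; recursion stops.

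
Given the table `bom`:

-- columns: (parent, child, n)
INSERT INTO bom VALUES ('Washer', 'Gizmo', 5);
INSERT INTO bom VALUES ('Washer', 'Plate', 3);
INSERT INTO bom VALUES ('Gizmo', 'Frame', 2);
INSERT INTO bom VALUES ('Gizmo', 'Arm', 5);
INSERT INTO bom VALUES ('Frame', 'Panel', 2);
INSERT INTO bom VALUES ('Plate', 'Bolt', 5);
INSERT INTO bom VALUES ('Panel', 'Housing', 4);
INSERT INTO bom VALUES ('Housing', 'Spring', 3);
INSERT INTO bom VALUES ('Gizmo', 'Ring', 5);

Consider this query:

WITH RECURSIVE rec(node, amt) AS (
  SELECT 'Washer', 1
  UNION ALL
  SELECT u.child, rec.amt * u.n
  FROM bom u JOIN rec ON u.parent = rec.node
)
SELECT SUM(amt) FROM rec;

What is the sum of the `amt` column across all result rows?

Base: (Washer, amt=1).
Iteration 1: components of {Washer} -> Gizmo = 1*5 = 5, Plate = 1*3 = 3.
Iteration 2: components of {Gizmo,Plate} -> Arm = 5*5 = 25, Bolt = 3*5 = 15, Frame = 5*2 = 10, Ring = 5*5 = 25.
Iteration 3: components of {Arm,Bolt,Frame,Ring} -> Panel = 10*2 = 20.
Iteration 4: components of {Panel} -> Housing = 20*4 = 80.
Iteration 5: components of {Housing} -> Spring = 80*3 = 240.
Iteration 6: no further components; recursion stops.
SUM(amt) = 1 + 5 + 3 + 10 + 25 + 25 + 15 + 20 + 80 + 240 = 424.

424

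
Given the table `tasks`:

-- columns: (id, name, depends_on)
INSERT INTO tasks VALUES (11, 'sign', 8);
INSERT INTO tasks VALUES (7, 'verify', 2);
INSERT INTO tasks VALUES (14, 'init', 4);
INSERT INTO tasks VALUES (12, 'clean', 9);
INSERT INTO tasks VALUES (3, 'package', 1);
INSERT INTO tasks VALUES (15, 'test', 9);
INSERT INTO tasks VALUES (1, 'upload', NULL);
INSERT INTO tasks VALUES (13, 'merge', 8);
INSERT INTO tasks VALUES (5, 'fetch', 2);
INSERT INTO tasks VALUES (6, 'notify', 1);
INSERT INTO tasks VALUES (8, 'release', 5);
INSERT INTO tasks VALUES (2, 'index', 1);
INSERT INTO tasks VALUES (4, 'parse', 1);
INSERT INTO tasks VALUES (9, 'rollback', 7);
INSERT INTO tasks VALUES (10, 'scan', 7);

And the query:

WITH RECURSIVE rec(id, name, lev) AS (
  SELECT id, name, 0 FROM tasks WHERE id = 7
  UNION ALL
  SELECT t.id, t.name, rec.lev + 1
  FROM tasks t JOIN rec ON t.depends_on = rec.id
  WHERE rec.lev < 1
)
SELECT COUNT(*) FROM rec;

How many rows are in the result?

3

Base: id=7 (verify) at lev 0.
Iteration 1: rows with depends_on in {7} -> rollback (id 9, lev 1), scan (id 10, lev 1).
Iteration 2: lev < 1 fails for all current rows; recursion stops.
Total rows emitted: 3.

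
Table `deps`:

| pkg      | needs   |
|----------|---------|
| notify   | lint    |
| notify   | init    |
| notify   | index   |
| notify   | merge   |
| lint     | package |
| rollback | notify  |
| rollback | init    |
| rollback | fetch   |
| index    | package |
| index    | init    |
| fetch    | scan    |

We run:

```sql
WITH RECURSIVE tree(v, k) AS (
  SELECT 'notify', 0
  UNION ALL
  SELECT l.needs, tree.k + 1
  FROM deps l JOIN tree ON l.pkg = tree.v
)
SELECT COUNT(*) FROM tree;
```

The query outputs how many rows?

Base: (notify, k=0).
Iteration 1: edges from {notify} -> (index, k=1), (init, k=1), (lint, k=1), (merge, k=1).
Iteration 2: edges from {index,init,lint,merge} -> (init, k=2), (package, k=2) x2. [UNION ALL keeps all 3 new rows, including repeats]
Iteration 3: no outgoing edges from {init,package}; recursion stops.
Total rows emitted: 8.

8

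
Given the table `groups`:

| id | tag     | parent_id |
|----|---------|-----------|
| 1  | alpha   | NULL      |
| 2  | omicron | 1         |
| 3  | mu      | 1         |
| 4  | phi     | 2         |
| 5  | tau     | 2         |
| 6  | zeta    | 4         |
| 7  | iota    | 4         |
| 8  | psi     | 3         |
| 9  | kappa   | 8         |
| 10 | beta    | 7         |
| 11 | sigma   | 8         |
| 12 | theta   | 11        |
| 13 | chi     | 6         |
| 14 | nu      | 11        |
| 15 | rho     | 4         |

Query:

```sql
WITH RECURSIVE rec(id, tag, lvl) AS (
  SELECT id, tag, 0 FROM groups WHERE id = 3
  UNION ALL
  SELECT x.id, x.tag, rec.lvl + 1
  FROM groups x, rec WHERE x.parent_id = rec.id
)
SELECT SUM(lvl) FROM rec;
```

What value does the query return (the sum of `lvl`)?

Base: id=3 (mu) at lvl 0.
Iteration 1: rows with parent_id in {3} -> psi (id 8, lvl 1).
Iteration 2: rows with parent_id in {8} -> kappa (id 9, lvl 2), sigma (id 11, lvl 2).
Iteration 3: rows with parent_id in {9,11} -> theta (id 12, lvl 3), nu (id 14, lvl 3).
Iteration 4: no rows with parent_id in {12,14}; recursion stops.
SUM(lvl) = 0 + 1 + 2 + 2 + 3 + 3 = 11.

11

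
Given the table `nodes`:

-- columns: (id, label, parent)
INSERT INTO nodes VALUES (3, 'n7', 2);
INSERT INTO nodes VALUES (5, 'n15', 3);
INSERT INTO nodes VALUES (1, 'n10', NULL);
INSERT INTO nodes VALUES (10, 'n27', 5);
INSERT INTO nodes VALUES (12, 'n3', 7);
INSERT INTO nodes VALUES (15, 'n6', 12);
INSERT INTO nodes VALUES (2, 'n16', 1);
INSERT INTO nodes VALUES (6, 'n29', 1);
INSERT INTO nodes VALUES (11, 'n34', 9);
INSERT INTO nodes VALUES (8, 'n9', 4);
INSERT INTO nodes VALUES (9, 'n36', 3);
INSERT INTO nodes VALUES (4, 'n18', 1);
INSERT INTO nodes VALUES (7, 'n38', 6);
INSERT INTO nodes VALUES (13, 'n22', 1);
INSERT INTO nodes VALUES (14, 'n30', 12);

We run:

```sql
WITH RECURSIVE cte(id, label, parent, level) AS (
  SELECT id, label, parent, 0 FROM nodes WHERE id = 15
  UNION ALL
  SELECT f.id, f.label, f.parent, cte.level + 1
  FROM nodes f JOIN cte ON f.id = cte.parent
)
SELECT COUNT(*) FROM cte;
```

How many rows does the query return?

Base: id=15 (n6), parent=12, level 0.
Iteration 1: join on id=12 -> n3 (id 12, parent=7, level 1).
Iteration 2: join on id=7 -> n38 (id 7, parent=6, level 2).
Iteration 3: join on id=6 -> n29 (id 6, parent=1, level 3).
Iteration 4: join on id=1 -> n10 (id 1, parent=NULL, level 4).
Iteration 5: parent is NULL; no match; recursion stops.
Total rows emitted: 5.

5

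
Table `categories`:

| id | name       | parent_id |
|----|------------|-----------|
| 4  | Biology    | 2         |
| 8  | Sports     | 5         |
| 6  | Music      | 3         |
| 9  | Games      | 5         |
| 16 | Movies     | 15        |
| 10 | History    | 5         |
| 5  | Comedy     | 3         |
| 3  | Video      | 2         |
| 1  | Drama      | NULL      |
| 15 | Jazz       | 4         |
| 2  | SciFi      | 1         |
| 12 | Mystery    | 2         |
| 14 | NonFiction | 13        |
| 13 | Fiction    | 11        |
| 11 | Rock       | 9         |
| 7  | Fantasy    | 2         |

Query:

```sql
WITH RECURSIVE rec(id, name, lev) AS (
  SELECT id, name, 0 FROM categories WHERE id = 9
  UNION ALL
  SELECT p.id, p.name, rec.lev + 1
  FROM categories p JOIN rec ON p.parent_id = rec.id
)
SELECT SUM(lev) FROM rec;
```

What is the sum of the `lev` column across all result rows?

Base: id=9 (Games) at lev 0.
Iteration 1: rows with parent_id in {9} -> Rock (id 11, lev 1).
Iteration 2: rows with parent_id in {11} -> Fiction (id 13, lev 2).
Iteration 3: rows with parent_id in {13} -> NonFiction (id 14, lev 3).
Iteration 4: no rows with parent_id in {14}; recursion stops.
SUM(lev) = 0 + 1 + 2 + 3 = 6.

6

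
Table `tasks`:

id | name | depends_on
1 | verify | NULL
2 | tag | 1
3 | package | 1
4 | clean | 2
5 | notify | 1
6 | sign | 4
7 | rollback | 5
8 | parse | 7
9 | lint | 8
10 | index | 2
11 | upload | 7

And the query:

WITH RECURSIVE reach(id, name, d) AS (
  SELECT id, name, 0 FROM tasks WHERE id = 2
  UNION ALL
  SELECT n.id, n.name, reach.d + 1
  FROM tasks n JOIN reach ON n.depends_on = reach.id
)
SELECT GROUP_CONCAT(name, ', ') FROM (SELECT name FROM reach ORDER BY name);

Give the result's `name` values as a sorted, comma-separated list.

clean, index, sign, tag

Base: id=2 (tag) at d 0.
Iteration 1: rows with depends_on in {2} -> clean (id 4, d 1), index (id 10, d 1).
Iteration 2: rows with depends_on in {4,10} -> sign (id 6, d 2).
Iteration 3: no rows with depends_on in {6}; recursion stops.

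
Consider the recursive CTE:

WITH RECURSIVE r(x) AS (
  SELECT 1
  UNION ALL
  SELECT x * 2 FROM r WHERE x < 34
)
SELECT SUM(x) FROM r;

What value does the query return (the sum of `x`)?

127

Base: x=1.
Iteration 1: 1 < 34 holds -> x = 1 * 2 = 2.
Iteration 2: 2 < 34 holds -> x = 2 * 2 = 4.
Iteration 3: 4 < 34 holds -> x = 4 * 2 = 8.
Iteration 4: 8 < 34 holds -> x = 8 * 2 = 16.
Iteration 5: 16 < 34 holds -> x = 16 * 2 = 32.
Iteration 6: 32 < 34 holds -> x = 32 * 2 = 64.
Iteration 7: 64 < 34 fails; recursion stops.
SUM(x) = 1 + 2 + 4 + 8 + 16 + 32 + 64 = 127.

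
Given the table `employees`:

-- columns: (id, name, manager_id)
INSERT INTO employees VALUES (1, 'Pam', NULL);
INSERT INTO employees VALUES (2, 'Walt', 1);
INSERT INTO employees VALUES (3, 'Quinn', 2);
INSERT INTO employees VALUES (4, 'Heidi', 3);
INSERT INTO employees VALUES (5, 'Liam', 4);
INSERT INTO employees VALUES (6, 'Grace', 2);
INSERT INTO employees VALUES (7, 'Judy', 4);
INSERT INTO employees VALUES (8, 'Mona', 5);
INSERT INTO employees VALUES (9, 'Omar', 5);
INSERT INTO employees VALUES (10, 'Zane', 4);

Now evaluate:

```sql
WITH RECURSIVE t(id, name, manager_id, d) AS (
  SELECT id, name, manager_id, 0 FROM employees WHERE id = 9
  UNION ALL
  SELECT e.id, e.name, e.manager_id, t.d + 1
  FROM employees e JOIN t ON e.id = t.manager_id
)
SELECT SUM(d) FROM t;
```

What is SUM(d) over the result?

Base: id=9 (Omar), manager_id=5, d 0.
Iteration 1: join on id=5 -> Liam (id 5, manager_id=4, d 1).
Iteration 2: join on id=4 -> Heidi (id 4, manager_id=3, d 2).
Iteration 3: join on id=3 -> Quinn (id 3, manager_id=2, d 3).
Iteration 4: join on id=2 -> Walt (id 2, manager_id=1, d 4).
Iteration 5: join on id=1 -> Pam (id 1, manager_id=NULL, d 5).
Iteration 6: manager_id is NULL; no match; recursion stops.
SUM(d) = 0 + 1 + 2 + 3 + 4 + 5 = 15.

15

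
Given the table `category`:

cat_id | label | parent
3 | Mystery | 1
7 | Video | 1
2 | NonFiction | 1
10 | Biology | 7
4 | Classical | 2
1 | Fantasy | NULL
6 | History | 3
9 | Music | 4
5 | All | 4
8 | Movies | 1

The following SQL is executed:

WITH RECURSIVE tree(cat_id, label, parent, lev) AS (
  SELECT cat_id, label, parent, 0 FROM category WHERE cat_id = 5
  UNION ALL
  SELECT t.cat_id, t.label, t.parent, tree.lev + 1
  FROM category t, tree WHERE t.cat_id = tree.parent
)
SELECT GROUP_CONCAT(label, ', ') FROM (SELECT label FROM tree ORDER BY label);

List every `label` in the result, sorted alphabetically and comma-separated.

Base: cat_id=5 (All), parent=4, lev 0.
Iteration 1: join on cat_id=4 -> Classical (id 4, parent=2, lev 1).
Iteration 2: join on cat_id=2 -> NonFiction (id 2, parent=1, lev 2).
Iteration 3: join on cat_id=1 -> Fantasy (id 1, parent=NULL, lev 3).
Iteration 4: parent is NULL; no match; recursion stops.

All, Classical, Fantasy, NonFiction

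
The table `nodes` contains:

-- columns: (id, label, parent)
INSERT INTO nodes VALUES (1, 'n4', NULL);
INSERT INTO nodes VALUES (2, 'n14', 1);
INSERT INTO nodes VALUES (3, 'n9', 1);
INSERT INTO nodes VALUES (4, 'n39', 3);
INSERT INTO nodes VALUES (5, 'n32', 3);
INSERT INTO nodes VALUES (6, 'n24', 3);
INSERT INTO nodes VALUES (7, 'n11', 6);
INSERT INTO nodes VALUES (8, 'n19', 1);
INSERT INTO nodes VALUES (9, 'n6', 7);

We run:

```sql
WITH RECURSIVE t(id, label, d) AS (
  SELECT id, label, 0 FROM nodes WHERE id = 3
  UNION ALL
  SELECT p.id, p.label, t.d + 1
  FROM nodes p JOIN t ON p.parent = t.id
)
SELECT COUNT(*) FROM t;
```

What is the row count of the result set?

Base: id=3 (n9) at d 0.
Iteration 1: rows with parent in {3} -> n39 (id 4, d 1), n32 (id 5, d 1), n24 (id 6, d 1).
Iteration 2: rows with parent in {4,5,6} -> n11 (id 7, d 2).
Iteration 3: rows with parent in {7} -> n6 (id 9, d 3).
Iteration 4: no rows with parent in {9}; recursion stops.
Total rows emitted: 6.

6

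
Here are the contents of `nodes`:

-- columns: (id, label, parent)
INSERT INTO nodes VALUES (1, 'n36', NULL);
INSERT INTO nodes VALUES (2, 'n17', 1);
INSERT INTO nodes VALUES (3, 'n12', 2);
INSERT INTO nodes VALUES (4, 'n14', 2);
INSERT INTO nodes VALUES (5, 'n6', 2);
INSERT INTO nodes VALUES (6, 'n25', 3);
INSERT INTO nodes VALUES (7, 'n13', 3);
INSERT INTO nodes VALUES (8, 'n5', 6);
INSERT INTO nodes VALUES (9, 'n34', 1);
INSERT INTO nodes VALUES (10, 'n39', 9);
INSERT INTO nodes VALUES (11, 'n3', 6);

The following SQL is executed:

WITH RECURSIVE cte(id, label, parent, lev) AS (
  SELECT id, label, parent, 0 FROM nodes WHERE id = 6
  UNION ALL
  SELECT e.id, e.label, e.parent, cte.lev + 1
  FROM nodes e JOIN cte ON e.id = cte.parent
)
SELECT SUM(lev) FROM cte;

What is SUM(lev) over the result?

6

Base: id=6 (n25), parent=3, lev 0.
Iteration 1: join on id=3 -> n12 (id 3, parent=2, lev 1).
Iteration 2: join on id=2 -> n17 (id 2, parent=1, lev 2).
Iteration 3: join on id=1 -> n36 (id 1, parent=NULL, lev 3).
Iteration 4: parent is NULL; no match; recursion stops.
SUM(lev) = 0 + 1 + 2 + 3 = 6.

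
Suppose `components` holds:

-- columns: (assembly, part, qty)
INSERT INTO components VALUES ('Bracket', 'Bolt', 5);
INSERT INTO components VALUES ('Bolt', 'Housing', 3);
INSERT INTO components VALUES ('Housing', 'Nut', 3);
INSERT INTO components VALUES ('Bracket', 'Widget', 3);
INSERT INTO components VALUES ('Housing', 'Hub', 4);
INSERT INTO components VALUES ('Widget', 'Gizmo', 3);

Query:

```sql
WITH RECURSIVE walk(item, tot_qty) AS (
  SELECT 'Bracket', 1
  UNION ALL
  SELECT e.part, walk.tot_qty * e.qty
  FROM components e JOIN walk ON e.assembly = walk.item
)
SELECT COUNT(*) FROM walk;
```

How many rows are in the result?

Base: (Bracket, tot_qty=1).
Iteration 1: components of {Bracket} -> Bolt = 1*5 = 5, Widget = 1*3 = 3.
Iteration 2: components of {Bolt,Widget} -> Gizmo = 3*3 = 9, Housing = 5*3 = 15.
Iteration 3: components of {Gizmo,Housing} -> Hub = 15*4 = 60, Nut = 15*3 = 45.
Iteration 4: no further components; recursion stops.
Total rows emitted: 7.

7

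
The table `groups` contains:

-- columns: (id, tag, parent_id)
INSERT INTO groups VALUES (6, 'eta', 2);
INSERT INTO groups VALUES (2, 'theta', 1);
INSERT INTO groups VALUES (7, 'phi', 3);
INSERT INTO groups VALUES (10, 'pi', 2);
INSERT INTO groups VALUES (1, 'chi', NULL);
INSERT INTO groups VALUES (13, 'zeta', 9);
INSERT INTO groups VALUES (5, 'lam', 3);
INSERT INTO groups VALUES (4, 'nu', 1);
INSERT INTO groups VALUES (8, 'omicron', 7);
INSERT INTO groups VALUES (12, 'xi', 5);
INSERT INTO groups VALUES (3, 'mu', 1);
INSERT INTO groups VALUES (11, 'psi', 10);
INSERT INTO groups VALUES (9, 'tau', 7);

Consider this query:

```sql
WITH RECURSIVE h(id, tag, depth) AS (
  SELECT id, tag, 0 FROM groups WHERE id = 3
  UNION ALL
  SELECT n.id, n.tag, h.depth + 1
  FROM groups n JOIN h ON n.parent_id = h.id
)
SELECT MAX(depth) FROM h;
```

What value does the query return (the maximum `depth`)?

3

Base: id=3 (mu) at depth 0.
Iteration 1: rows with parent_id in {3} -> lam (id 5, depth 1), phi (id 7, depth 1).
Iteration 2: rows with parent_id in {5,7} -> omicron (id 8, depth 2), tau (id 9, depth 2), xi (id 12, depth 2).
Iteration 3: rows with parent_id in {8,9,12} -> zeta (id 13, depth 3).
Iteration 4: no rows with parent_id in {13}; recursion stops.
depth values: 0, 1, 1, 2, 2, 2, 3; the maximum is 3.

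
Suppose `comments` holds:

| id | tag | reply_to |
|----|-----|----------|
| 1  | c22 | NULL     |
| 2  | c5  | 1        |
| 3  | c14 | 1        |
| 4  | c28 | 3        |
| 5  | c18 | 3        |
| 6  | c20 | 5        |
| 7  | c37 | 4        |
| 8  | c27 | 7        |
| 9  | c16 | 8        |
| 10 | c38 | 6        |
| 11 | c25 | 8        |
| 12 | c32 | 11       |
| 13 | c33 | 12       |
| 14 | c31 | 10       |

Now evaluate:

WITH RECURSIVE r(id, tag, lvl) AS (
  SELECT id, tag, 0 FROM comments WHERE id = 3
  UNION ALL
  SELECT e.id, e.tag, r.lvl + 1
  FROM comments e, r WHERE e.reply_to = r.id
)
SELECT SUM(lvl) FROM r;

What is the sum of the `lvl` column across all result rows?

35

Base: id=3 (c14) at lvl 0.
Iteration 1: rows with reply_to in {3} -> c28 (id 4, lvl 1), c18 (id 5, lvl 1).
Iteration 2: rows with reply_to in {4,5} -> c20 (id 6, lvl 2), c37 (id 7, lvl 2).
Iteration 3: rows with reply_to in {6,7} -> c27 (id 8, lvl 3), c38 (id 10, lvl 3).
Iteration 4: rows with reply_to in {8,10} -> c16 (id 9, lvl 4), c25 (id 11, lvl 4), c31 (id 14, lvl 4).
Iteration 5: rows with reply_to in {9,11,14} -> c32 (id 12, lvl 5).
Iteration 6: rows with reply_to in {12} -> c33 (id 13, lvl 6).
Iteration 7: no rows with reply_to in {13}; recursion stops.
SUM(lvl) = 0 + 1 + 1 + 2 + 2 + 3 + 3 + 4 + 4 + 4 + 5 + 6 = 35.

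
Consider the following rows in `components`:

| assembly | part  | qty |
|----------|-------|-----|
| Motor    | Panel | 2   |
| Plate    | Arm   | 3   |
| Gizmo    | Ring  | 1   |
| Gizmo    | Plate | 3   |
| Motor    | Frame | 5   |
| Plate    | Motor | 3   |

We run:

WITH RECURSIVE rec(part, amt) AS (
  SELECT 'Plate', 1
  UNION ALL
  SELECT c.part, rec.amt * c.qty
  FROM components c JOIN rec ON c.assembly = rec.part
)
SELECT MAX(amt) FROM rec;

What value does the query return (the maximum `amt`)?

Base: (Plate, amt=1).
Iteration 1: components of {Plate} -> Arm = 1*3 = 3, Motor = 1*3 = 3.
Iteration 2: components of {Arm,Motor} -> Frame = 3*5 = 15, Panel = 3*2 = 6.
Iteration 3: no further components; recursion stops.
amt values: 1, 3, 3, 15, 6; the maximum is 15.

15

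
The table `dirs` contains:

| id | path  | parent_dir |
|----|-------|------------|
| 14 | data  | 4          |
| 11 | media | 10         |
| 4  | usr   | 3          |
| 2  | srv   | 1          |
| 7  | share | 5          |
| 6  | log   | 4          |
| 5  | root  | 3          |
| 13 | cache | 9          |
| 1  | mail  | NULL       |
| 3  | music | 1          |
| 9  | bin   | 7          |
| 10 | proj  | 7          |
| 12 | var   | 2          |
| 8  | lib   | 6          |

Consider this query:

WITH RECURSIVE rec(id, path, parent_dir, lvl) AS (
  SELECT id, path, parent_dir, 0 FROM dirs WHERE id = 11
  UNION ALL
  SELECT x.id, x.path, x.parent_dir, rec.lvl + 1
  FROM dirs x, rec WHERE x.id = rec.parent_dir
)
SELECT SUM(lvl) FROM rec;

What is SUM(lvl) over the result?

Base: id=11 (media), parent_dir=10, lvl 0.
Iteration 1: join on id=10 -> proj (id 10, parent_dir=7, lvl 1).
Iteration 2: join on id=7 -> share (id 7, parent_dir=5, lvl 2).
Iteration 3: join on id=5 -> root (id 5, parent_dir=3, lvl 3).
Iteration 4: join on id=3 -> music (id 3, parent_dir=1, lvl 4).
Iteration 5: join on id=1 -> mail (id 1, parent_dir=NULL, lvl 5).
Iteration 6: parent_dir is NULL; no match; recursion stops.
SUM(lvl) = 0 + 1 + 2 + 3 + 4 + 5 = 15.

15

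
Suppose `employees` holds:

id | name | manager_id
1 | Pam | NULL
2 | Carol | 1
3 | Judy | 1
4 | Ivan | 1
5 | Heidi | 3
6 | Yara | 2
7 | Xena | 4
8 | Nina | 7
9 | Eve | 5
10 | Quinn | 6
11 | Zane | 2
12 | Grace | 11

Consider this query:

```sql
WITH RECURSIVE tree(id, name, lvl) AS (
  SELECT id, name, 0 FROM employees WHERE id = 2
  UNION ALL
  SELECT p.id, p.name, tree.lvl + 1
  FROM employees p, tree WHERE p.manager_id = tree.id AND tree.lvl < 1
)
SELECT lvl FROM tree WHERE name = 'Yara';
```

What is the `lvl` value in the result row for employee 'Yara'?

1

Base: id=2 (Carol) at lvl 0.
Iteration 1: rows with manager_id in {2} -> Yara (id 6, lvl 1), Zane (id 11, lvl 1).
Iteration 2: lvl < 1 fails for all current rows; recursion stops.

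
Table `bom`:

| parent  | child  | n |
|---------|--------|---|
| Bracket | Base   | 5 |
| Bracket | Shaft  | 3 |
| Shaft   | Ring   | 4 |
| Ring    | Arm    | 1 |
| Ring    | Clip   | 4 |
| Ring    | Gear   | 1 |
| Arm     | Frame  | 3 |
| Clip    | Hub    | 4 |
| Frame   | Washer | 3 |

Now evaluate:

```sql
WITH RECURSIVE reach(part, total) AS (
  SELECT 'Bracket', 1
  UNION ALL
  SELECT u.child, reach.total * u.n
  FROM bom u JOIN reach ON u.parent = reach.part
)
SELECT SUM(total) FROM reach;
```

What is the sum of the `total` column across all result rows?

429

Base: (Bracket, total=1).
Iteration 1: components of {Bracket} -> Base = 1*5 = 5, Shaft = 1*3 = 3.
Iteration 2: components of {Base,Shaft} -> Ring = 3*4 = 12.
Iteration 3: components of {Ring} -> Arm = 12*1 = 12, Clip = 12*4 = 48, Gear = 12*1 = 12.
Iteration 4: components of {Arm,Clip,Gear} -> Frame = 12*3 = 36, Hub = 48*4 = 192.
Iteration 5: components of {Frame,Hub} -> Washer = 36*3 = 108.
Iteration 6: no further components; recursion stops.
SUM(total) = 1 + 5 + 3 + 12 + 12 + 48 + 12 + 36 + 192 + 108 = 429.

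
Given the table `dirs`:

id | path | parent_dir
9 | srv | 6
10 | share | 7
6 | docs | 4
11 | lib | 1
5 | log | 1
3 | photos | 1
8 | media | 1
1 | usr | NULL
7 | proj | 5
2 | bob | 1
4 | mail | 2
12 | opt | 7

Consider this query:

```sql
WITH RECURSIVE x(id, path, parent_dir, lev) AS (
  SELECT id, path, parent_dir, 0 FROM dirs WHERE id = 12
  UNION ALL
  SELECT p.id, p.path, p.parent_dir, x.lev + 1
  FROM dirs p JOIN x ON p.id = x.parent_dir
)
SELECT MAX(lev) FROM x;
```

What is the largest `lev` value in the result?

Base: id=12 (opt), parent_dir=7, lev 0.
Iteration 1: join on id=7 -> proj (id 7, parent_dir=5, lev 1).
Iteration 2: join on id=5 -> log (id 5, parent_dir=1, lev 2).
Iteration 3: join on id=1 -> usr (id 1, parent_dir=NULL, lev 3).
Iteration 4: parent_dir is NULL; no match; recursion stops.
lev values: 0, 1, 2, 3; the maximum is 3.

3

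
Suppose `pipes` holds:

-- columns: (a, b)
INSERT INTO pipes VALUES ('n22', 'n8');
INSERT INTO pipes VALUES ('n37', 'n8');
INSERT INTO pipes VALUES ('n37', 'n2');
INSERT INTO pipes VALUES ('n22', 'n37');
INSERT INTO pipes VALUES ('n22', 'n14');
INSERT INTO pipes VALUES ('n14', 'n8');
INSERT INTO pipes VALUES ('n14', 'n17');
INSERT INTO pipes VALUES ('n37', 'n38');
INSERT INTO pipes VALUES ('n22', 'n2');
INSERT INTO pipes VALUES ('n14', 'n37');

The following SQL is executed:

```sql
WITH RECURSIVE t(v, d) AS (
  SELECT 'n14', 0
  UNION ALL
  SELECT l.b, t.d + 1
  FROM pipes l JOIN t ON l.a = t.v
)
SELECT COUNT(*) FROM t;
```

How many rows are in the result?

7

Base: (n14, d=0).
Iteration 1: edges from {n14} -> (n17, d=1), (n37, d=1), (n8, d=1).
Iteration 2: edges from {n17,n37,n8} -> (n2, d=2), (n38, d=2), (n8, d=2).
Iteration 3: no outgoing edges from {n2,n38,n8}; recursion stops.
Total rows emitted: 7.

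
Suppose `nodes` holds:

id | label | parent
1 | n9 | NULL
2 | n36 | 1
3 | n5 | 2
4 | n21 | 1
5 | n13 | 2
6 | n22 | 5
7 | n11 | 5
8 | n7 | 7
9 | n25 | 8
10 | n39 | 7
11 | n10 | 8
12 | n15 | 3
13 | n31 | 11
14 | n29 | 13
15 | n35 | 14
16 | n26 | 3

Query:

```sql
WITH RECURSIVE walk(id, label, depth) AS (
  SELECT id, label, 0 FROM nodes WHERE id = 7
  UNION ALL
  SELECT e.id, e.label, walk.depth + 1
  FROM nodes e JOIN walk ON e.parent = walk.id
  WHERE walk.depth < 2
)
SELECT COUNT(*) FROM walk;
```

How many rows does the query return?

5

Base: id=7 (n11) at depth 0.
Iteration 1: rows with parent in {7} -> n7 (id 8, depth 1), n39 (id 10, depth 1).
Iteration 2: rows with parent in {8,10} -> n25 (id 9, depth 2), n10 (id 11, depth 2).
Iteration 3: depth < 2 fails for all current rows; recursion stops.
Total rows emitted: 5.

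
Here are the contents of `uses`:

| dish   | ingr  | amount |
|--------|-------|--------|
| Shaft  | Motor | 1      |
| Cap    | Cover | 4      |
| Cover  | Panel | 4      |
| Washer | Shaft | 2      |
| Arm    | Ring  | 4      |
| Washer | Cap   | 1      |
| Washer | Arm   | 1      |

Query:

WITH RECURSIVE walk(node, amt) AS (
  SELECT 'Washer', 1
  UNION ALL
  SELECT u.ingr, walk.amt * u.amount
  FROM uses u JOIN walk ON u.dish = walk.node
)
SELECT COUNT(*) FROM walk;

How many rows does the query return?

8

Base: (Washer, amt=1).
Iteration 1: components of {Washer} -> Arm = 1*1 = 1, Cap = 1*1 = 1, Shaft = 1*2 = 2.
Iteration 2: components of {Arm,Cap,Shaft} -> Cover = 1*4 = 4, Motor = 2*1 = 2, Ring = 1*4 = 4.
Iteration 3: components of {Cover,Motor,Ring} -> Panel = 4*4 = 16.
Iteration 4: no further components; recursion stops.
Total rows emitted: 8.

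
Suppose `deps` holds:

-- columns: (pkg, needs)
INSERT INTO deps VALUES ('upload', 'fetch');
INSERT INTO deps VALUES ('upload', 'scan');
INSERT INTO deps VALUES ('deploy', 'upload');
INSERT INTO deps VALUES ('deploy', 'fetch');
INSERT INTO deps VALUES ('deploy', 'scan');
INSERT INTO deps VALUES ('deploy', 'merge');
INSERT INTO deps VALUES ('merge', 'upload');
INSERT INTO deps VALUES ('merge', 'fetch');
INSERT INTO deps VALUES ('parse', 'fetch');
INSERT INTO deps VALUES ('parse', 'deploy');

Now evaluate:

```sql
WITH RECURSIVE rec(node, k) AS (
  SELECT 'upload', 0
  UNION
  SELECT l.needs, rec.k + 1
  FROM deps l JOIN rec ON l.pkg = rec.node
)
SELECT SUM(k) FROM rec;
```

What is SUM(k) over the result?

2

Base: (upload, k=0).
Iteration 1: edges from {upload} -> (fetch, k=1), (scan, k=1).
Iteration 2: no outgoing edges from {fetch,scan}; recursion stops.
SUM(k) = 0 + 1 + 1 = 2.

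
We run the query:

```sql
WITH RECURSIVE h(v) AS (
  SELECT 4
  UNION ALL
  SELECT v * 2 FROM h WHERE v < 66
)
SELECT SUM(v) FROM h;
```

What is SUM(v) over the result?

252

Base: v=4.
Iteration 1: 4 < 66 holds -> v = 4 * 2 = 8.
Iteration 2: 8 < 66 holds -> v = 8 * 2 = 16.
Iteration 3: 16 < 66 holds -> v = 16 * 2 = 32.
Iteration 4: 32 < 66 holds -> v = 32 * 2 = 64.
Iteration 5: 64 < 66 holds -> v = 64 * 2 = 128.
Iteration 6: 128 < 66 fails; recursion stops.
SUM(v) = 4 + 8 + 16 + 32 + 64 + 128 = 252.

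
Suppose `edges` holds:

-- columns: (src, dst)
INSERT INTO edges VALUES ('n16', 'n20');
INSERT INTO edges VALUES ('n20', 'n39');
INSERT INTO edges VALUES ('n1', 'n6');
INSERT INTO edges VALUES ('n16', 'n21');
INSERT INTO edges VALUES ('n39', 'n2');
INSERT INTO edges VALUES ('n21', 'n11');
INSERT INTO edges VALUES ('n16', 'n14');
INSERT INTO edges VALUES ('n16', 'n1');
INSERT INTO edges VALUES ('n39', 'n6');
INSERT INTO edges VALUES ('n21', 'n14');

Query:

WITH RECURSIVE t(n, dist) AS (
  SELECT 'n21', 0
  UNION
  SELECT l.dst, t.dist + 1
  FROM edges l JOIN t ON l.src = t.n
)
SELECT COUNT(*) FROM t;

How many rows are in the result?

3

Base: (n21, dist=0).
Iteration 1: edges from {n21} -> (n11, dist=1), (n14, dist=1).
Iteration 2: no outgoing edges from {n11,n14}; recursion stops.
Total rows emitted: 3.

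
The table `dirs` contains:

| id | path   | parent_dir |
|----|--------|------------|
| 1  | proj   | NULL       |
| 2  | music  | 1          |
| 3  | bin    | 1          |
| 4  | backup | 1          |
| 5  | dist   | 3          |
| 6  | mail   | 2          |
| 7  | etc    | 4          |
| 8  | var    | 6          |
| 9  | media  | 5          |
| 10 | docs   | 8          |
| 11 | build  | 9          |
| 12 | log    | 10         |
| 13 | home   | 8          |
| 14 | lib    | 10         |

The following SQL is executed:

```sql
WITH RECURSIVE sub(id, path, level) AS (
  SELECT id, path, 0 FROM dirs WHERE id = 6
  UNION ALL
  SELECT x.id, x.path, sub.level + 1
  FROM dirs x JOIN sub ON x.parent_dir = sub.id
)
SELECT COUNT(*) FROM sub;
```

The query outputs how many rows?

Base: id=6 (mail) at level 0.
Iteration 1: rows with parent_dir in {6} -> var (id 8, level 1).
Iteration 2: rows with parent_dir in {8} -> docs (id 10, level 2), home (id 13, level 2).
Iteration 3: rows with parent_dir in {10,13} -> log (id 12, level 3), lib (id 14, level 3).
Iteration 4: no rows with parent_dir in {12,14}; recursion stops.
Total rows emitted: 6.

6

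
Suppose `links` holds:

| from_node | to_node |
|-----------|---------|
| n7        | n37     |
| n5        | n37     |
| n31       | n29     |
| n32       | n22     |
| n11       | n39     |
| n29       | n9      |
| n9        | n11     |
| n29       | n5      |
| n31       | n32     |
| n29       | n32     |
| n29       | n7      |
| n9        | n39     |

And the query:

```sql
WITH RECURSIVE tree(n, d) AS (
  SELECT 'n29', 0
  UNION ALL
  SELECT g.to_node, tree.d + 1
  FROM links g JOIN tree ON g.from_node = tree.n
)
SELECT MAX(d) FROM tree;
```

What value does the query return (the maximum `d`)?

3

Base: (n29, d=0).
Iteration 1: edges from {n29} -> (n32, d=1), (n5, d=1), (n7, d=1), (n9, d=1).
Iteration 2: edges from {n32,n5,n7,n9} -> (n11, d=2), (n22, d=2), (n37, d=2) x2, (n39, d=2). [UNION ALL keeps all 5 new rows, including repeats]
Iteration 3: edges from {n11,n22,n37,n39} -> (n39, d=3).
Iteration 4: no outgoing edges from {n39}; recursion stops.
d values: 0, 1, 1, 1, 1, 2, 2, 2, 2, 2, 3; the maximum is 3.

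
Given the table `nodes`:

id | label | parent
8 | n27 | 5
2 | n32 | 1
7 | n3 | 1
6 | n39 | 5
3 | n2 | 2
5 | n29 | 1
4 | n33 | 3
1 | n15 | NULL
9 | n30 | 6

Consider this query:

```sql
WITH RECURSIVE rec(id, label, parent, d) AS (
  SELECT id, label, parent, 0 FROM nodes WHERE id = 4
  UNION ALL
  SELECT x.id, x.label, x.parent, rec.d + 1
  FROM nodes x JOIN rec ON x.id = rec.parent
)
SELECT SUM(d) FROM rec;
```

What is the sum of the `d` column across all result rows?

6

Base: id=4 (n33), parent=3, d 0.
Iteration 1: join on id=3 -> n2 (id 3, parent=2, d 1).
Iteration 2: join on id=2 -> n32 (id 2, parent=1, d 2).
Iteration 3: join on id=1 -> n15 (id 1, parent=NULL, d 3).
Iteration 4: parent is NULL; no match; recursion stops.
SUM(d) = 0 + 1 + 2 + 3 = 6.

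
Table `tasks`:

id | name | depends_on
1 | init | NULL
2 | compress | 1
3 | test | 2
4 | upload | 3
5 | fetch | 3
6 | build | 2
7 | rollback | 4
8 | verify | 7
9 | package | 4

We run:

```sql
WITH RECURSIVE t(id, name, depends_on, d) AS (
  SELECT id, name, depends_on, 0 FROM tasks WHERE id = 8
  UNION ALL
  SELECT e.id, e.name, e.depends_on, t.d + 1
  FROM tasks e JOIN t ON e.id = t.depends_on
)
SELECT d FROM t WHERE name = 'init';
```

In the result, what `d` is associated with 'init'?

Base: id=8 (verify), depends_on=7, d 0.
Iteration 1: join on id=7 -> rollback (id 7, depends_on=4, d 1).
Iteration 2: join on id=4 -> upload (id 4, depends_on=3, d 2).
Iteration 3: join on id=3 -> test (id 3, depends_on=2, d 3).
Iteration 4: join on id=2 -> compress (id 2, depends_on=1, d 4).
Iteration 5: join on id=1 -> init (id 1, depends_on=NULL, d 5).
Iteration 6: depends_on is NULL; no match; recursion stops.

5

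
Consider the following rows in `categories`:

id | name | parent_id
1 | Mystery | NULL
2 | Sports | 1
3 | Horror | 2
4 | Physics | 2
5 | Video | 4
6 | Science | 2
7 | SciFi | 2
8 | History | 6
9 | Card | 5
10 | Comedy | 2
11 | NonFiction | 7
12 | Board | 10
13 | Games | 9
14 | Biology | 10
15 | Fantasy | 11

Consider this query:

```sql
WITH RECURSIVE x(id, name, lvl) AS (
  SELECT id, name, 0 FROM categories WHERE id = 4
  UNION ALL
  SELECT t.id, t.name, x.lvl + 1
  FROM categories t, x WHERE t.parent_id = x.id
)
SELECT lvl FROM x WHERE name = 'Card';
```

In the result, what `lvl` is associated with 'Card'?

2

Base: id=4 (Physics) at lvl 0.
Iteration 1: rows with parent_id in {4} -> Video (id 5, lvl 1).
Iteration 2: rows with parent_id in {5} -> Card (id 9, lvl 2).
Iteration 3: rows with parent_id in {9} -> Games (id 13, lvl 3).
Iteration 4: no rows with parent_id in {13}; recursion stops.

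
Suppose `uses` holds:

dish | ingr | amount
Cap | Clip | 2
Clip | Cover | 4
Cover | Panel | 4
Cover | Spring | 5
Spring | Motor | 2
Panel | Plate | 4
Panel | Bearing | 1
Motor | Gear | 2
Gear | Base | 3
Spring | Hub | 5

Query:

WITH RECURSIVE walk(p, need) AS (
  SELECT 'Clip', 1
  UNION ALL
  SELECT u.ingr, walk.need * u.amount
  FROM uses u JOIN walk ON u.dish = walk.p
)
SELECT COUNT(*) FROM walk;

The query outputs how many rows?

Base: (Clip, need=1).
Iteration 1: components of {Clip} -> Cover = 1*4 = 4.
Iteration 2: components of {Cover} -> Panel = 4*4 = 16, Spring = 4*5 = 20.
Iteration 3: components of {Panel,Spring} -> Bearing = 16*1 = 16, Hub = 20*5 = 100, Motor = 20*2 = 40, Plate = 16*4 = 64.
Iteration 4: components of {Bearing,Hub,Motor,Plate} -> Gear = 40*2 = 80.
Iteration 5: components of {Gear} -> Base = 80*3 = 240.
Iteration 6: no further components; recursion stops.
Total rows emitted: 10.

10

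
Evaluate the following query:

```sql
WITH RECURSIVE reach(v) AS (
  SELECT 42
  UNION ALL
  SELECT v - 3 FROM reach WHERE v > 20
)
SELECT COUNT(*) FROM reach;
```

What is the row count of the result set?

9

Base: v=42.
Iteration 1: 42 > 20 holds -> v = 42 - 3 = 39.
Iteration 2: 39 > 20 holds -> v = 39 - 3 = 36.
Iteration 3: 36 > 20 holds -> v = 36 - 3 = 33.
Iteration 4: 33 > 20 holds -> v = 33 - 3 = 30.
Iteration 5: 30 > 20 holds -> v = 30 - 3 = 27.
Iteration 6: 27 > 20 holds -> v = 27 - 3 = 24.
Iteration 7: 24 > 20 holds -> v = 24 - 3 = 21.
Iteration 8: 21 > 20 holds -> v = 21 - 3 = 18.
Iteration 9: 18 > 20 fails; recursion stops.
Total rows emitted: 9.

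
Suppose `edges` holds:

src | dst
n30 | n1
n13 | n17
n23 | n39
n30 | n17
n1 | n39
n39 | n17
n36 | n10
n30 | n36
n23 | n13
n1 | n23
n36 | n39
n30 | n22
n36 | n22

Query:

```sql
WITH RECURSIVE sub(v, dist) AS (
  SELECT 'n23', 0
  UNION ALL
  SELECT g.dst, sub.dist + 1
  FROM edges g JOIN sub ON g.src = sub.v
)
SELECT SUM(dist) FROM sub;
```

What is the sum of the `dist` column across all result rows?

Base: (n23, dist=0).
Iteration 1: edges from {n23} -> (n13, dist=1), (n39, dist=1).
Iteration 2: edges from {n13,n39} -> (n17, dist=2) x2. [UNION ALL keeps all 2 new rows, including repeats]
Iteration 3: no outgoing edges from {n17}; recursion stops.
SUM(dist) = 0 + 1 + 1 + 2 + 2 = 6.

6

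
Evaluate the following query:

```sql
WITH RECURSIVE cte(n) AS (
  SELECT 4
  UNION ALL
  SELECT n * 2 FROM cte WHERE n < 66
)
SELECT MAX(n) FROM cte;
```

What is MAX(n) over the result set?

128

Base: n=4.
Iteration 1: 4 < 66 holds -> n = 4 * 2 = 8.
Iteration 2: 8 < 66 holds -> n = 8 * 2 = 16.
Iteration 3: 16 < 66 holds -> n = 16 * 2 = 32.
Iteration 4: 32 < 66 holds -> n = 32 * 2 = 64.
Iteration 5: 64 < 66 holds -> n = 64 * 2 = 128.
Iteration 6: 128 < 66 fails; recursion stops.
n values: 4, 8, 16, 32, 64, 128; the maximum is 128.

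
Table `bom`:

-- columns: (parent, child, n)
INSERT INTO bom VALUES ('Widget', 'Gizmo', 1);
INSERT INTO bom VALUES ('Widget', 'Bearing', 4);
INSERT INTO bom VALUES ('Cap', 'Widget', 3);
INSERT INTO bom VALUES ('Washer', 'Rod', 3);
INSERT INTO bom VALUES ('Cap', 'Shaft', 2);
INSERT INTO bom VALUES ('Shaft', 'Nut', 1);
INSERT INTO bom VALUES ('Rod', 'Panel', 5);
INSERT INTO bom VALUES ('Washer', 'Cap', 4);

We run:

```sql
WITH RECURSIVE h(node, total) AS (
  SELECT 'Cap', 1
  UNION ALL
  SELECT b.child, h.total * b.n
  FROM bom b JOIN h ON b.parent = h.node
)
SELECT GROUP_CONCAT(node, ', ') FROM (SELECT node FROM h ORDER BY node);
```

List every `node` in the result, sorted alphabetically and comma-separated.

Base: (Cap, total=1).
Iteration 1: components of {Cap} -> Shaft = 1*2 = 2, Widget = 1*3 = 3.
Iteration 2: components of {Shaft,Widget} -> Bearing = 3*4 = 12, Gizmo = 3*1 = 3, Nut = 2*1 = 2.
Iteration 3: no further components; recursion stops.

Bearing, Cap, Gizmo, Nut, Shaft, Widget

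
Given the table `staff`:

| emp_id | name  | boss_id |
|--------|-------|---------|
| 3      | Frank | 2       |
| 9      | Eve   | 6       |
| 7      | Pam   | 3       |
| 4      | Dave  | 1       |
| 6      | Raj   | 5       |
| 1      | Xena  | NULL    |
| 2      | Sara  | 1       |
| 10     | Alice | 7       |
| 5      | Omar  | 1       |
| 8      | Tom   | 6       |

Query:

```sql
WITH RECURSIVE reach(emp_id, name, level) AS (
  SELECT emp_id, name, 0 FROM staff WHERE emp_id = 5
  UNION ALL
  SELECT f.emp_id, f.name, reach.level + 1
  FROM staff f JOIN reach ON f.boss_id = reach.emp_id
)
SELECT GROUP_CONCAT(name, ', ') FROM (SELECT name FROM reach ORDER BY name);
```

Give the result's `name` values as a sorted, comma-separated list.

Eve, Omar, Raj, Tom

Base: emp_id=5 (Omar) at level 0.
Iteration 1: rows with boss_id in {5} -> Raj (id 6, level 1).
Iteration 2: rows with boss_id in {6} -> Tom (id 8, level 2), Eve (id 9, level 2).
Iteration 3: no rows with boss_id in {8,9}; recursion stops.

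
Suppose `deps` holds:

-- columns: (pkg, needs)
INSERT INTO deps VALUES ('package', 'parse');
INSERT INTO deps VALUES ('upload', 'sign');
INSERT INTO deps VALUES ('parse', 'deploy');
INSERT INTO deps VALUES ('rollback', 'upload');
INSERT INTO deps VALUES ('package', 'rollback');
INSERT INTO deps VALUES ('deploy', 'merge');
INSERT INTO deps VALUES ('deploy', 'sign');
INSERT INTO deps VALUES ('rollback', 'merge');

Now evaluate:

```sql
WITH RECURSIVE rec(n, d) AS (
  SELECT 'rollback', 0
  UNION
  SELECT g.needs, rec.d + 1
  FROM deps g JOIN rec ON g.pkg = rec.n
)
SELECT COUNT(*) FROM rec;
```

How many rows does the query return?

4

Base: (rollback, d=0).
Iteration 1: edges from {rollback} -> (merge, d=1), (upload, d=1).
Iteration 2: edges from {merge,upload} -> (sign, d=2).
Iteration 3: no outgoing edges from {sign}; recursion stops.
Total rows emitted: 4.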